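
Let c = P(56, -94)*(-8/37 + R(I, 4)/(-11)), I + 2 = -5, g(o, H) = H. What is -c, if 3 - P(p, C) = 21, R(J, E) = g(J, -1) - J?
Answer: -5580/407 ≈ -13.710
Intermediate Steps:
I = -7 (I = -2 - 5 = -7)
R(J, E) = -1 - J
P(p, C) = -18 (P(p, C) = 3 - 1*21 = 3 - 21 = -18)
c = 5580/407 (c = -18*(-8/37 + (-1 - 1*(-7))/(-11)) = -18*(-8*1/37 + (-1 + 7)*(-1/11)) = -18*(-8/37 + 6*(-1/11)) = -18*(-8/37 - 6/11) = -18*(-310/407) = 5580/407 ≈ 13.710)
-c = -1*5580/407 = -5580/407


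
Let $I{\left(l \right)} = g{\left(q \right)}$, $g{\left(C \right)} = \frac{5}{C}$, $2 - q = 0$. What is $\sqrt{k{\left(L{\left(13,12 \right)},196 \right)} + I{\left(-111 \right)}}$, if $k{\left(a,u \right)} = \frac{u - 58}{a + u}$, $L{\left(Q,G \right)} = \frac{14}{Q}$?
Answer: $\frac{\sqrt{2333982}}{854} \approx 1.7889$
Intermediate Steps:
$q = 2$ ($q = 2 - 0 = 2 + 0 = 2$)
$I{\left(l \right)} = \frac{5}{2}$
$k{\left(a,u \right)} = \frac{-58 + u}{a + u}$
$\sqrt{k{\left(L{\left(13,12 \right)},196 \right)} + I{\left(-111 \right)}} = \sqrt{\frac{-58 + 196}{\frac{14}{13} + 196} + \frac{5}{2}} = \sqrt{\frac{1}{14 \cdot \frac{1}{13} + 196} \cdot 138 + \frac{5}{2}} = \sqrt{\frac{1}{\frac{14}{13} + 196} \cdot 138 + \frac{5}{2}} = \sqrt{\frac{1}{\frac{2562}{13}} \cdot 138 + \frac{5}{2}} = \sqrt{\frac{13}{2562} \cdot 138 + \frac{5}{2}} = \sqrt{\frac{299}{427} + \frac{5}{2}} = \sqrt{\frac{2733}{854}} = \frac{\sqrt{2333982}}{854}$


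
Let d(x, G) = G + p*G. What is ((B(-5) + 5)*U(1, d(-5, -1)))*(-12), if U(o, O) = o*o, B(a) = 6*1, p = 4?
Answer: -132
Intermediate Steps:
B(a) = 6
d(x, G) = 5*G (d(x, G) = G + 4*G = 5*G)
U(o, O) = o**2
((B(-5) + 5)*U(1, d(-5, -1)))*(-12) = ((6 + 5)*1**2)*(-12) = (11*1)*(-12) = 11*(-12) = -132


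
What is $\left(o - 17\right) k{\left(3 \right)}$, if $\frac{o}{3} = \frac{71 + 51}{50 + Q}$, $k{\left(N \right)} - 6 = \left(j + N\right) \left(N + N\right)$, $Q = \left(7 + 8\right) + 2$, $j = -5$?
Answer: $\frac{4638}{67} \approx 69.224$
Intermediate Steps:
$Q = 17$ ($Q = 15 + 2 = 17$)
$k{\left(N \right)} = 6 + 2 N \left(-5 + N\right)$ ($k{\left(N \right)} = 6 + \left(-5 + N\right) \left(N + N\right) = 6 + \left(-5 + N\right) 2 N = 6 + 2 N \left(-5 + N\right)$)
$o = \frac{366}{67}$ ($o = 3 \frac{71 + 51}{50 + 17} = 3 \cdot \frac{122}{67} = \frac{366}{67} \approx 5.4627$)
$\left(o - 17\right) k{\left(3 \right)} = \left(\frac{366}{67} - 17\right) \left(6 - 30 + 2 \cdot 3^{2}\right) = - \frac{773 \left(6 - 30 + 2 \cdot 9\right)}{67} = - \frac{773 \left(6 - 30 + 18\right)}{67} = \left(- \frac{773}{67}\right) \left(-6\right) = \frac{4638}{67}$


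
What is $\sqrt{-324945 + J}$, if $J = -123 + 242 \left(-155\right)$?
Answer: $i \sqrt{362578} \approx 602.14 i$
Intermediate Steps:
$J = -37633$ ($J = -123 - 37510 = -37633$)
$\sqrt{-324945 + J} = \sqrt{-324945 - 37633} = \sqrt{-362578} = i \sqrt{362578}$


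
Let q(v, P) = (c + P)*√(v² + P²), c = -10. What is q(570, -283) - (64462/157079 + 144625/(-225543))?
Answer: 8178597509/35428068897 - 293*√404989 ≈ -1.8646e+5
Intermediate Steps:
q(v, P) = √(P² + v²)*(-10 + P) (q(v, P) = (-10 + P)*√(v² + P²) = (-10 + P)*√(P² + v²) = √(P² + v²)*(-10 + P))
q(570, -283) - (64462/157079 + 144625/(-225543)) = √((-283)² + 570²)*(-10 - 283) - (64462/157079 + 144625/(-225543)) = √(80089 + 324900)*(-293) - (64462*(1/157079) + 144625*(-1/225543)) = √404989*(-293) - (64462/157079 - 144625/225543) = -293*√404989 - 1*(-8178597509/35428068897) = -293*√404989 + 8178597509/35428068897 = 8178597509/35428068897 - 293*√404989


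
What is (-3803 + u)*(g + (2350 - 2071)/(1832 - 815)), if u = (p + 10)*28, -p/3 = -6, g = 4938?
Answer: -1684677475/113 ≈ -1.4909e+7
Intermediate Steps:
p = 18 (p = -3*(-6) = 18)
u = 784 (u = (18 + 10)*28 = 28*28 = 784)
(-3803 + u)*(g + (2350 - 2071)/(1832 - 815)) = (-3803 + 784)*(4938 + (2350 - 2071)/(1832 - 815)) = -3019*(4938 + 279/1017) = -3019*(4938 + 279*(1/1017)) = -3019*(4938 + 31/113) = -3019*558025/113 = -1684677475/113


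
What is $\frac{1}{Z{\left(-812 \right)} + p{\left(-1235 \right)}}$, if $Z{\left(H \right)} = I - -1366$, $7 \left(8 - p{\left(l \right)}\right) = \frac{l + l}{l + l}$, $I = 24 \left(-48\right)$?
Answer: $\frac{7}{1553} \approx 0.0045074$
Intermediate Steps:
$I = -1152$
$p{\left(l \right)} = \frac{55}{7}$ ($p{\left(l \right)} = 8 - \frac{\left(l + l\right) \frac{1}{l + l}}{7} = 8 - \frac{2 l \frac{1}{2 l}}{7} = 8 - \frac{1}{7} = \frac{55}{7}$)
$Z{\left(H \right)} = 214$ ($Z{\left(H \right)} = -1152 - -1366 = -1152 + 1366 = 214$)
$\frac{1}{Z{\left(-812 \right)} + p{\left(-1235 \right)}} = \frac{1}{214 + \frac{55}{7}} = \frac{1}{\frac{1553}{7}} = \frac{7}{1553}$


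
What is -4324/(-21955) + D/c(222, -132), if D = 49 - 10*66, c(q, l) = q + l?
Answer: -2605069/395190 ≈ -6.5919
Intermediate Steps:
c(q, l) = l + q
D = -611 (D = 49 - 660 = -611)
-4324/(-21955) + D/c(222, -132) = -4324/(-21955) - 611/(-132 + 222) = -4324*(-1/21955) - 611/90 = 4324/21955 - 611*1/90 = 4324/21955 - 611/90 = -2605069/395190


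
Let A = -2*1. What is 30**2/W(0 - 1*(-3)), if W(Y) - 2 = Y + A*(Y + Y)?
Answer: -900/7 ≈ -128.57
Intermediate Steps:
A = -2
W(Y) = 2 - 3*Y (W(Y) = 2 + (Y - 2*(Y + Y)) = 2 + (Y - 4*Y) = 2 - 3*Y)
30**2/W(0 - 1*(-3)) = 30**2/(2 - 3*(0 - 1*(-3))) = 900/(2 - 3*(0 + 3)) = 900/(2 - 3*3) = 900/(2 - 9) = 900/(-7) = 900*(-1/7) = -900/7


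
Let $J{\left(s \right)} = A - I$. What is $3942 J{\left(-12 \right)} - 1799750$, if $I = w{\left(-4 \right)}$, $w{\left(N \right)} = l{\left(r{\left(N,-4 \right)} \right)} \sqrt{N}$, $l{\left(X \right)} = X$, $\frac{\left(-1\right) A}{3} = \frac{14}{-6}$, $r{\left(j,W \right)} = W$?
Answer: $-1772156 + 31536 i \approx -1.7722 \cdot 10^{6} + 31536.0 i$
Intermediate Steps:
$A = 7$ ($A = - 3 \frac{14}{-6} = - 3 \cdot 14 \left(- \frac{1}{6}\right) = \left(-3\right) \left(- \frac{7}{3}\right) = 7$)
$w{\left(N \right)} = - 4 \sqrt{N}$
$I = - 8 i$ ($I = - 4 \sqrt{-4} = - 4 \cdot 2 i = - 8 i \approx - 8.0 i$)
$J{\left(s \right)} = 7 + 8 i$ ($J{\left(s \right)} = 7 - - 8 i = 7 + 8 i$)
$3942 J{\left(-12 \right)} - 1799750 = 3942 \left(7 + 8 i\right) - 1799750 = \left(27594 + 31536 i\right) - 1799750 = -1772156 + 31536 i$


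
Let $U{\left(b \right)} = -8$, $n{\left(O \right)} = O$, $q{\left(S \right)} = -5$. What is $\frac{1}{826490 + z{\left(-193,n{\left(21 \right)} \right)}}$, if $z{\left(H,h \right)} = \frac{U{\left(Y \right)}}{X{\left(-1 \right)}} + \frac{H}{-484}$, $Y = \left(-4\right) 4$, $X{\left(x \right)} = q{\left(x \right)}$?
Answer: $\frac{2420}{2000110637} \approx 1.2099 \cdot 10^{-6}$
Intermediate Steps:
$X{\left(x \right)} = -5$
$Y = -16$
$z{\left(H,h \right)} = \frac{8}{5} - \frac{H}{484}$ ($z{\left(H,h \right)} = - \frac{8}{-5} + \frac{H}{-484} = \left(-8\right) \left(- \frac{1}{5}\right) + H \left(- \frac{1}{484}\right) = \frac{8}{5} - \frac{H}{484}$)
$\frac{1}{826490 + z{\left(-193,n{\left(21 \right)} \right)}} = \frac{1}{826490 + \left(\frac{8}{5} - - \frac{193}{484}\right)} = \frac{1}{826490 + \left(\frac{8}{5} + \frac{193}{484}\right)} = \frac{1}{826490 + \frac{4837}{2420}} = \frac{1}{\frac{2000110637}{2420}} = \frac{2420}{2000110637}$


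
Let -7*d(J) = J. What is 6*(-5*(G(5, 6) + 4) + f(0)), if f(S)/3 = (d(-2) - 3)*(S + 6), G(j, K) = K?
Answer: -4152/7 ≈ -593.14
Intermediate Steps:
d(J) = -J/7
f(S) = -342/7 - 57*S/7 (f(S) = 3*((-⅐*(-2) - 3)*(S + 6)) = 3*((2/7 - 3)*(6 + S)) = 3*(-19*(6 + S)/7) = 3*(-114/7 - 19*S/7) = -342/7 - 57*S/7)
6*(-5*(G(5, 6) + 4) + f(0)) = 6*(-5*(6 + 4) + (-342/7 - 57/7*0)) = 6*(-5*10 + (-342/7 + 0)) = 6*(-50 - 342/7) = 6*(-692/7) = -4152/7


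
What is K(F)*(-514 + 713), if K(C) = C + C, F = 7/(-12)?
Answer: -1393/6 ≈ -232.17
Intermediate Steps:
F = -7/12 (F = 7*(-1/12) = -7/12 ≈ -0.58333)
K(C) = 2*C
K(F)*(-514 + 713) = (2*(-7/12))*(-514 + 713) = -7/6*199 = -1393/6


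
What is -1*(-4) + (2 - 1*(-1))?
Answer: 7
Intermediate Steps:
-1*(-4) + (2 - 1*(-1)) = 4 + (2 + 1) = 4 + 3 = 7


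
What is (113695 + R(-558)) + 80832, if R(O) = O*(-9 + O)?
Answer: 510913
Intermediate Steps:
(113695 + R(-558)) + 80832 = (113695 - 558*(-9 - 558)) + 80832 = (113695 - 558*(-567)) + 80832 = (113695 + 316386) + 80832 = 430081 + 80832 = 510913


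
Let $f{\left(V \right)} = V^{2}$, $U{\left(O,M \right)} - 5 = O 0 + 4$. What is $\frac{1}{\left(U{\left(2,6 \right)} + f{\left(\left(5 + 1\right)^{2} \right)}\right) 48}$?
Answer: $\frac{1}{62640} \approx 1.5964 \cdot 10^{-5}$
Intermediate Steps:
$U{\left(O,M \right)} = 9$ ($U{\left(O,M \right)} = 5 + \left(O 0 + 4\right) = 5 + \left(0 + 4\right) = 5 + 4 = 9$)
$\frac{1}{\left(U{\left(2,6 \right)} + f{\left(\left(5 + 1\right)^{2} \right)}\right) 48} = \frac{1}{\left(9 + \left(\left(5 + 1\right)^{2}\right)^{2}\right) 48} = \frac{1}{\left(9 + \left(6^{2}\right)^{2}\right) 48} = \frac{1}{\left(9 + 36^{2}\right) 48} = \frac{1}{\left(9 + 1296\right) 48} = \frac{1}{1305 \cdot 48} = \frac{1}{62640}$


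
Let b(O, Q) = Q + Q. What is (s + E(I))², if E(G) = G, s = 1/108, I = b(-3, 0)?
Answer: 1/11664 ≈ 8.5734e-5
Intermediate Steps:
b(O, Q) = 2*Q
I = 0 (I = 2*0 = 0)
s = 1/108 ≈ 0.0092593
(s + E(I))² = (1/108 + 0)² = (1/108)² = 1/11664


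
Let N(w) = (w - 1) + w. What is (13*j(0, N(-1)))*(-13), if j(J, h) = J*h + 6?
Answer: -1014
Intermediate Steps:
N(w) = -1 + 2*w (N(w) = (-1 + w) + w = -1 + 2*w)
j(J, h) = 6 + J*h
(13*j(0, N(-1)))*(-13) = (13*(6 + 0*(-1 + 2*(-1))))*(-13) = (13*(6 + 0*(-1 - 2)))*(-13) = (13*(6 + 0*(-3)))*(-13) = (13*(6 + 0))*(-13) = (13*6)*(-13) = 78*(-13) = -1014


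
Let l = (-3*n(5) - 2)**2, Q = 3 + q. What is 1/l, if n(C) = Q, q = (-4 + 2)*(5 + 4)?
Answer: 1/1849 ≈ 0.00054083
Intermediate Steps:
q = -18 (q = -2*9 = -18)
Q = -15 (Q = 3 - 18 = -15)
n(C) = -15
l = 1849 (l = (-3*(-15) - 2)**2 = (45 - 2)**2 = 43**2 = 1849)
1/l = 1/1849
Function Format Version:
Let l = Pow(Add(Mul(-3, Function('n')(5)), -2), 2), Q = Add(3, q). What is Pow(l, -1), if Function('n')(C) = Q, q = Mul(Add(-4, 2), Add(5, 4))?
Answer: Rational(1, 1849) ≈ 0.00054083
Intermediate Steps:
q = -18 (q = Mul(-2, 9) = -18)
Q = -15 (Q = Add(3, -18) = -15)
Function('n')(C) = -15
l = 1849 (l = Pow(Add(Mul(-3, -15), -2), 2) = Pow(Add(45, -2), 2) = Pow(43, 2) = 1849)
Pow(l, -1) = Pow(1849, -1) = Rational(1, 1849)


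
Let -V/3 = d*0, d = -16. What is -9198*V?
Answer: 0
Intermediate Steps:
V = 0 (V = -(-48)*0 = -3*0 = 0)
-9198*V = -9198*0 = 0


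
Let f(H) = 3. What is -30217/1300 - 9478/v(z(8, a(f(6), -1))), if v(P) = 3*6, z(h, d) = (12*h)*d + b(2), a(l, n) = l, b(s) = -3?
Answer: -6432653/11700 ≈ -549.80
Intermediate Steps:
z(h, d) = -3 + 12*d*h (z(h, d) = (12*h)*d - 3 = 12*d*h - 3 = -3 + 12*d*h)
v(P) = 18
-30217/1300 - 9478/v(z(8, a(f(6), -1))) = -30217/1300 - 9478/18 = -30217*1/1300 - 9478*1/18 = -30217/1300 - 4739/9 = -6432653/11700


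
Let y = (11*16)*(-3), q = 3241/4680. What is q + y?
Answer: -2467799/4680 ≈ -527.31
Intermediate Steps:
q = 3241/4680 (q = 3241*(1/4680) = 3241/4680 ≈ 0.69252)
y = -528 (y = 176*(-3) = -528)
q + y = 3241/4680 - 528 = -2467799/4680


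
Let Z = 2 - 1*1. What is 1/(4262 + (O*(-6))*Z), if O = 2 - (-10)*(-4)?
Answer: 1/4490 ≈ 0.00022272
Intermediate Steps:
O = -38 (O = 2 - 5*8 = 2 - 40 = -38)
Z = 1 (Z = 2 - 1 = 1)
1/(4262 + (O*(-6))*Z) = 1/(4262 - 38*(-6)*1) = 1/(4262 + 228*1) = 1/(4262 + 228) = 1/4490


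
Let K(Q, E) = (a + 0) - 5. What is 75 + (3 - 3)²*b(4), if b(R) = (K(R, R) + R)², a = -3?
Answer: 75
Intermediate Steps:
K(Q, E) = -8 (K(Q, E) = (-3 + 0) - 5 = -3 - 5 = -8)
b(R) = (-8 + R)²
75 + (3 - 3)²*b(4) = 75 + (3 - 3)²*(-8 + 4)² = 75 + 0²*(-4)² = 75 + 0*16 = 75 + 0 = 75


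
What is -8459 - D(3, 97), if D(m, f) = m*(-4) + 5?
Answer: -8452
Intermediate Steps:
D(m, f) = 5 - 4*m (D(m, f) = -4*m + 5 = 5 - 4*m)
-8459 - D(3, 97) = -8459 - (5 - 4*3) = -8459 - (5 - 12) = -8459 - 1*(-7) = -8459 + 7 = -8452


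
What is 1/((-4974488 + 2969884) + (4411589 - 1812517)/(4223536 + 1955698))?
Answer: -3089617/6193457297132 ≈ -4.9885e-7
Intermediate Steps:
1/((-4974488 + 2969884) + (4411589 - 1812517)/(4223536 + 1955698)) = 1/(-2004604 + 2599072/6179234) = 1/(-2004604 + 2599072*(1/6179234)) = 1/(-2004604 + 1299536/3089617) = 1/(-6193457297132/3089617) = -3089617/6193457297132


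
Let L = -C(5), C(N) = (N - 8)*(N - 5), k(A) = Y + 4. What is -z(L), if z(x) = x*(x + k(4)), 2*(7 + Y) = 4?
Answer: 0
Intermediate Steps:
Y = -5 (Y = -7 + (½)*4 = -7 + 2 = -5)
k(A) = -1 (k(A) = -5 + 4 = -1)
C(N) = (-8 + N)*(-5 + N)
L = 0 (L = -(40 + 5² - 13*5) = -(40 + 25 - 65) = -1*0 = 0)
z(x) = x*(-1 + x) (z(x) = x*(x - 1) = x*(-1 + x))
-z(L) = -0*(-1 + 0) = -0*(-1) = -1*0 = 0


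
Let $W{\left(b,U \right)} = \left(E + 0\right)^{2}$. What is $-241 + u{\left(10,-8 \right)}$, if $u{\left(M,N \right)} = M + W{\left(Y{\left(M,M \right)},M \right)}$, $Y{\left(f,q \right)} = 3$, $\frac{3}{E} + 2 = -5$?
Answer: $- \frac{11310}{49} \approx -230.82$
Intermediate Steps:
$E = - \frac{3}{7}$ ($E = \frac{3}{-2 - 5} = \frac{3}{-7} = 3 \left(- \frac{1}{7}\right) = - \frac{3}{7} \approx -0.42857$)
$W{\left(b,U \right)} = \frac{9}{49}$ ($W{\left(b,U \right)} = \left(- \frac{3}{7} + 0\right)^{2} = \left(- \frac{3}{7}\right)^{2} = \frac{9}{49}$)
$u{\left(M,N \right)} = \frac{9}{49} + M$ ($u{\left(M,N \right)} = M + \frac{9}{49} = \frac{9}{49} + M$)
$-241 + u{\left(10,-8 \right)} = -241 + \left(\frac{9}{49} + 10\right) = -241 + \frac{499}{49} = - \frac{11310}{49}$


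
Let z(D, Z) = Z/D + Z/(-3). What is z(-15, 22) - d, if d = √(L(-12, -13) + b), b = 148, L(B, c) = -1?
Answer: -44/5 - 7*√3 ≈ -20.924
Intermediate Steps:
z(D, Z) = -Z/3 + Z/D (z(D, Z) = Z/D + Z*(-⅓) = Z/D - Z/3 = -Z/3 + Z/D)
d = 7*√3 (d = √(-1 + 148) = √147 = 7*√3 ≈ 12.124)
z(-15, 22) - d = (-⅓*22 + 22/(-15)) - 7*√3 = (-22/3 + 22*(-1/15)) - 7*√3 = (-22/3 - 22/15) - 7*√3 = -44/5 - 7*√3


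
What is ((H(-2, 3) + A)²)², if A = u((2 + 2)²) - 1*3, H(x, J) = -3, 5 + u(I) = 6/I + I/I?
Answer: 35153041/4096 ≈ 8582.3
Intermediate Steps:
u(I) = -4 + 6/I (u(I) = -5 + (6/I + I/I) = -5 + (6/I + 1) = -5 + (1 + 6/I) = -4 + 6/I)
A = -53/8 (A = (-4 + 6/((2 + 2)²)) - 1*3 = (-4 + 6/(4²)) - 3 = (-4 + 6/16) - 3 = (-4 + 6*(1/16)) - 3 = (-4 + 3/8) - 3 = -29/8 - 3 = -53/8 ≈ -6.6250)
((H(-2, 3) + A)²)² = ((-3 - 53/8)²)² = ((-77/8)²)² = (5929/64)² = 35153041/4096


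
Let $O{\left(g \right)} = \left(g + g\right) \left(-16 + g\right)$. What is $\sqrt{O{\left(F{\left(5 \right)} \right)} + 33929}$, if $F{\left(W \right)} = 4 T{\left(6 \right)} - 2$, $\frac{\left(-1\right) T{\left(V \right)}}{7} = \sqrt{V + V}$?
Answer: $\sqrt{52817 + 2240 \sqrt{3}} \approx 238.11$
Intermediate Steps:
$T{\left(V \right)} = - 7 \sqrt{2} \sqrt{V}$ ($T{\left(V \right)} = - 7 \sqrt{V + V} = - 7 \sqrt{2 V} = - 7 \sqrt{2} \sqrt{V}$)
$F{\left(W \right)} = -2 - 56 \sqrt{3}$ ($F{\left(W \right)} = 4 \left(- 7 \sqrt{2} \sqrt{6}\right) - 2 = 4 \left(- 14 \sqrt{3}\right) - 2 = - 56 \sqrt{3} - 2 = -2 - 56 \sqrt{3}$)
$O{\left(g \right)} = 2 g \left(-16 + g\right)$
$\sqrt{O{\left(F{\left(5 \right)} \right)} + 33929} = \sqrt{2 \left(-2 - 56 \sqrt{3}\right) \left(-16 - \left(2 + 56 \sqrt{3}\right)\right) + 33929} = \sqrt{2 \left(-2 - 56 \sqrt{3}\right) \left(-18 - 56 \sqrt{3}\right) + 33929} = \sqrt{2 \left(-18 - 56 \sqrt{3}\right) \left(-2 - 56 \sqrt{3}\right) + 33929} = \sqrt{33929 + 2 \left(-18 - 56 \sqrt{3}\right) \left(-2 - 56 \sqrt{3}\right)}$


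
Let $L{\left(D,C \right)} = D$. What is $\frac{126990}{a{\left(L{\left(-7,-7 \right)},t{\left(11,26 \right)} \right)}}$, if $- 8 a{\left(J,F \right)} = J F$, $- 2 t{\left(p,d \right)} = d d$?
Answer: $- \frac{507960}{1183} \approx -429.38$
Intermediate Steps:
$t{\left(p,d \right)} = - \frac{d^{2}}{2}$ ($t{\left(p,d \right)} = - \frac{d d}{2} = - \frac{d^{2}}{2}$)
$a{\left(J,F \right)} = - \frac{F J}{8}$ ($a{\left(J,F \right)} = - \frac{J F}{8} = - \frac{F J}{8}$)
$\frac{126990}{a{\left(L{\left(-7,-7 \right)},t{\left(11,26 \right)} \right)}} = \frac{126990}{\left(- \frac{1}{8}\right) \left(- \frac{26^{2}}{2}\right) \left(-7\right)} = \frac{126990}{\left(- \frac{1}{8}\right) \left(\left(- \frac{1}{2}\right) 676\right) \left(-7\right)} = \frac{126990}{\left(- \frac{1}{8}\right) \left(-338\right) \left(-7\right)} = \frac{126990}{- \frac{1183}{4}} = 126990 \left(- \frac{4}{1183}\right) = - \frac{507960}{1183}$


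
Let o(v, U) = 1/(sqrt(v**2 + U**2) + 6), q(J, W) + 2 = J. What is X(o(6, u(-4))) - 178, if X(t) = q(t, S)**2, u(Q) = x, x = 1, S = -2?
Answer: -77 - 16*sqrt(37) ≈ -174.32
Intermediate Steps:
u(Q) = 1
q(J, W) = -2 + J
o(v, U) = 1/(6 + sqrt(U**2 + v**2)) (o(v, U) = 1/(sqrt(U**2 + v**2) + 6) = 1/(6 + sqrt(U**2 + v**2)))
X(t) = (-2 + t)**2
X(o(6, u(-4))) - 178 = (-2 + 1/(6 + sqrt(1**2 + 6**2)))**2 - 178 = (-2 + 1/(6 + sqrt(1 + 36)))**2 - 178 = (-2 + 1/(6 + sqrt(37)))**2 - 178 = -178 + (-2 + 1/(6 + sqrt(37)))**2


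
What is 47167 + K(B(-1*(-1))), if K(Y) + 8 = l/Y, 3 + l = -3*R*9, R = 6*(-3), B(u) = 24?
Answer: 377433/8 ≈ 47179.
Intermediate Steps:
R = -18
l = 483 (l = -3 - 3*(-18)*9 = -3 + 54*9 = -3 + 486 = 483)
K(Y) = -8 + 483/Y
47167 + K(B(-1*(-1))) = 47167 + (-8 + 483/24) = 47167 + (-8 + 483*(1/24)) = 47167 + (-8 + 161/8) = 47167 + 97/8 = 377433/8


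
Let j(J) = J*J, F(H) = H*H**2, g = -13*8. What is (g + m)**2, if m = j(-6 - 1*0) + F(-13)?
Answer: 5130225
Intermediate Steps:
g = -104
F(H) = H**3
j(J) = J**2
m = -2161 (m = (-6 - 1*0)**2 + (-13)**3 = (-6 + 0)**2 - 2197 = (-6)**2 - 2197 = 36 - 2197 = -2161)
(g + m)**2 = (-104 - 2161)**2 = (-2265)**2 = 5130225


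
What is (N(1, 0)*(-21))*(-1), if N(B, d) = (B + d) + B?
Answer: 42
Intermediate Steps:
N(B, d) = d + 2*B
(N(1, 0)*(-21))*(-1) = ((0 + 2*1)*(-21))*(-1) = ((0 + 2)*(-21))*(-1) = (2*(-21))*(-1) = -42*(-1) = 42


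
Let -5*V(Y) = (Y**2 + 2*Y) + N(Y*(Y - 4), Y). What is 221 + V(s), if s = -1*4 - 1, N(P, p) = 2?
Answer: 1088/5 ≈ 217.60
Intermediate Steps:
s = -5 (s = -4 - 1 = -5)
V(Y) = -2/5 - 2*Y/5 - Y**2/5 (V(Y) = -((Y**2 + 2*Y) + 2)/5 = -(2 + Y**2 + 2*Y)/5 = -2/5 - 2*Y/5 - Y**2/5)
221 + V(s) = 221 + (-2/5 - 2/5*(-5) - 1/5*(-5)**2) = 221 + (-2/5 + 2 - 1/5*25) = 221 + (-2/5 + 2 - 5) = 221 - 17/5 = 1088/5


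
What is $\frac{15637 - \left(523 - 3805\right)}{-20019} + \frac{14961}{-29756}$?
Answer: $- \frac{862458023}{595685364} \approx -1.4478$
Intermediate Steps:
$\frac{15637 - \left(523 - 3805\right)}{-20019} + \frac{14961}{-29756} = \left(15637 - \left(523 - 3805\right)\right) \left(- \frac{1}{20019}\right) + 14961 \left(- \frac{1}{29756}\right) = \left(15637 - -3282\right) \left(- \frac{1}{20019}\right) - \frac{14961}{29756} = \left(15637 + 3282\right) \left(- \frac{1}{20019}\right) - \frac{14961}{29756} = 18919 \left(- \frac{1}{20019}\right) - \frac{14961}{29756} = - \frac{18919}{20019} - \frac{14961}{29756} = - \frac{862458023}{595685364}$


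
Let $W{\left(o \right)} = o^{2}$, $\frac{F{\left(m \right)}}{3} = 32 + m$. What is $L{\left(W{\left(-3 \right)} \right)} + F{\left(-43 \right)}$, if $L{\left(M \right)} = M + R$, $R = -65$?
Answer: $-89$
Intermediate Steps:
$F{\left(m \right)} = 96 + 3 m$ ($F{\left(m \right)} = 3 \left(32 + m\right) = 96 + 3 m$)
$L{\left(M \right)} = -65 + M$ ($L{\left(M \right)} = M - 65 = -65 + M$)
$L{\left(W{\left(-3 \right)} \right)} + F{\left(-43 \right)} = \left(-65 + \left(-3\right)^{2}\right) + \left(96 + 3 \left(-43\right)\right) = \left(-65 + 9\right) + \left(96 - 129\right) = -56 - 33 = -89$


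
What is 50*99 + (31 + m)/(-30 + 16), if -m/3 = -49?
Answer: 34561/7 ≈ 4937.3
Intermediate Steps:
m = 147 (m = -3*(-49) = 147)
50*99 + (31 + m)/(-30 + 16) = 50*99 + (31 + 147)/(-30 + 16) = 4950 + 178/(-14) = 4950 + 178*(-1/14) = 4950 - 89/7 = 34561/7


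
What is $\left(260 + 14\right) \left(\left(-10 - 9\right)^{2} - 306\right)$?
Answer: $15070$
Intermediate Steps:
$\left(260 + 14\right) \left(\left(-10 - 9\right)^{2} - 306\right) = 274 \left(\left(-19\right)^{2} - 306\right) = 274 \left(361 - 306\right) = 274 \cdot 55 = 15070$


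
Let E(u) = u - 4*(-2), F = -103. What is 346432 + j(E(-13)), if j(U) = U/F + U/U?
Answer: 35682604/103 ≈ 3.4643e+5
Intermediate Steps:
E(u) = 8 + u (E(u) = u + 8 = 8 + u)
j(U) = 1 - U/103 (j(U) = U/(-103) + U/U = U*(-1/103) + 1 = -U/103 + 1 = 1 - U/103)
346432 + j(E(-13)) = 346432 + (1 - (8 - 13)/103) = 346432 + (1 - 1/103*(-5)) = 346432 + (1 + 5/103) = 346432 + 108/103 = 35682604/103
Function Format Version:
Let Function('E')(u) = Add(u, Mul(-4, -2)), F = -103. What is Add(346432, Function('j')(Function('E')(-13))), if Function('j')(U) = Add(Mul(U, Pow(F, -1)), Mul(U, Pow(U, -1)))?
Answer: Rational(35682604, 103) ≈ 3.4643e+5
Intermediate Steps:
Function('E')(u) = Add(8, u) (Function('E')(u) = Add(u, 8) = Add(8, u))
Function('j')(U) = Add(1, Mul(Rational(-1, 103), U)) (Function('j')(U) = Add(Mul(U, Pow(-103, -1)), Mul(U, Pow(U, -1))) = Add(Mul(U, Rational(-1, 103)), 1) = Add(Mul(Rational(-1, 103), U), 1) = Add(1, Mul(Rational(-1, 103), U)))
Add(346432, Function('j')(Function('E')(-13))) = Add(346432, Add(1, Mul(Rational(-1, 103), Add(8, -13)))) = Add(346432, Add(1, Mul(Rational(-1, 103), -5))) = Add(346432, Add(1, Rational(5, 103))) = Add(346432, Rational(108, 103)) = Rational(35682604, 103)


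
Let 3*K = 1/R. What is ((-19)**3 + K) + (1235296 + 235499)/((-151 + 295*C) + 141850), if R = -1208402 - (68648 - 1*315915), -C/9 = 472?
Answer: -7328636876946677/1068264068235 ≈ -6860.3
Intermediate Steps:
C = -4248 (C = -9*472 = -4248)
R = -961135 (R = -1208402 - (68648 - 315915) = -1208402 - 1*(-247267) = -1208402 + 247267 = -961135)
K = -1/2883405 (K = (1/3)/(-961135) = (1/3)*(-1/961135) = -1/2883405 ≈ -3.4681e-7)
((-19)**3 + K) + (1235296 + 235499)/((-151 + 295*C) + 141850) = ((-19)**3 - 1/2883405) + (1235296 + 235499)/((-151 + 295*(-4248)) + 141850) = (-6859 - 1/2883405) + 1470795/((-151 - 1253160) + 141850) = -19777274896/2883405 + 1470795/(-1253311 + 141850) = -19777274896/2883405 + 1470795/(-1111461) = -19777274896/2883405 + 1470795*(-1/1111461) = -19777274896/2883405 - 490265/370487 = -7328636876946677/1068264068235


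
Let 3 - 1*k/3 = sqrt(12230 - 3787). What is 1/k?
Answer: -1/8434 - sqrt(8443)/25302 ≈ -0.0037501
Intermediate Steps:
k = 9 - 3*sqrt(8443) (k = 9 - 3*sqrt(12230 - 3787) = 9 - 3*sqrt(8443) ≈ -266.66)
1/k = 1/(9 - 3*sqrt(8443))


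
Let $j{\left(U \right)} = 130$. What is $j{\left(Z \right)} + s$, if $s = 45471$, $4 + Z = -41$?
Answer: $45601$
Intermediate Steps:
$Z = -45$ ($Z = -4 - 41 = -45$)
$j{\left(Z \right)} + s = 130 + 45471 = 45601$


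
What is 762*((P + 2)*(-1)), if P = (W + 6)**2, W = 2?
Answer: -50292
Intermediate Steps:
P = 64 (P = (2 + 6)**2 = 8**2 = 64)
762*((P + 2)*(-1)) = 762*((64 + 2)*(-1)) = 762*(66*(-1)) = 762*(-66) = -50292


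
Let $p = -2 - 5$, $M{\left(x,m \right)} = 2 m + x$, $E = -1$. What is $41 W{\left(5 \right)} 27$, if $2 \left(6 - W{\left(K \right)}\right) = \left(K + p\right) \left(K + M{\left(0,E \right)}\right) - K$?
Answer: $\frac{25461}{2} \approx 12731.0$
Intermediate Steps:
$M{\left(x,m \right)} = x + 2 m$
$p = -7$
$W{\left(K \right)} = 6 + \frac{K}{2} - \frac{\left(-7 + K\right) \left(-2 + K\right)}{2}$ ($W{\left(K \right)} = 6 - \frac{\left(K - 7\right) \left(K + \left(0 + 2 \left(-1\right)\right)\right) - K}{2} = 6 - \frac{\left(-7 + K\right) \left(K + \left(0 - 2\right)\right) - K}{2} = 6 - \frac{\left(-7 + K\right) \left(K - 2\right) - K}{2} = 6 - \frac{\left(-7 + K\right) \left(-2 + K\right) - K}{2} = 6 - \frac{- K + \left(-7 + K\right) \left(-2 + K\right)}{2} = 6 + \left(\frac{K}{2} - \frac{\left(-7 + K\right) \left(-2 + K\right)}{2}\right) = 6 + \frac{K}{2} - \frac{\left(-7 + K\right) \left(-2 + K\right)}{2}$)
$41 W{\left(5 \right)} 27 = 41 \left(-1 + 5 \cdot 5 - \frac{5^{2}}{2}\right) 27 = 41 \left(-1 + 25 - \frac{25}{2}\right) 27 = 41 \cdot \frac{23}{2} \cdot 27 = \frac{943}{2} \cdot 27 = \frac{25461}{2}$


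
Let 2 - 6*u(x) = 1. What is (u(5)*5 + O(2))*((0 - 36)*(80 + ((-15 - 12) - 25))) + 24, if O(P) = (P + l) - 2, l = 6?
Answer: -6864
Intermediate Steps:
u(x) = ⅙ (u(x) = ⅓ - ⅙*1 = ⅓ - ⅙ = ⅙)
O(P) = 4 + P (O(P) = (P + 6) - 2 = (6 + P) - 2 = 4 + P)
(u(5)*5 + O(2))*((0 - 36)*(80 + ((-15 - 12) - 25))) + 24 = ((⅙)*5 + (4 + 2))*((0 - 36)*(80 + ((-15 - 12) - 25))) + 24 = (⅚ + 6)*(-36*(80 + (-27 - 25))) + 24 = 41*(-36*(80 - 52))/6 + 24 = 41*(-36*28)/6 + 24 = (41/6)*(-1008) + 24 = -6888 + 24 = -6864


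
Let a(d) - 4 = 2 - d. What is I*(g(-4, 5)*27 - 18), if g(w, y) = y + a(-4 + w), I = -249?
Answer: -123255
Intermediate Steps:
a(d) = 6 - d (a(d) = 4 + (2 - d) = 6 - d)
g(w, y) = 10 + y - w (g(w, y) = y + (6 - (-4 + w)) = y + (6 + (4 - w)) = y + (10 - w) = 10 + y - w)
I*(g(-4, 5)*27 - 18) = -249*((10 + 5 - 1*(-4))*27 - 18) = -249*((10 + 5 + 4)*27 - 18) = -249*(19*27 - 18) = -249*(513 - 18) = -249*495 = -123255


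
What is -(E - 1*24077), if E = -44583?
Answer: 68660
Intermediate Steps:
-(E - 1*24077) = -(-44583 - 1*24077) = -(-44583 - 24077) = -1*(-68660) = 68660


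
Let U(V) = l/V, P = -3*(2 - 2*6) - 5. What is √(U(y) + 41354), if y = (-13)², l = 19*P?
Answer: 3*√776589/13 ≈ 203.36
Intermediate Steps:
P = 25 (P = -3*(2 - 12) - 5 = -3*(-10) - 5 = 30 - 5 = 25)
l = 475 (l = 19*25 = 475)
y = 169
U(V) = 475/V
√(U(y) + 41354) = √(475/169 + 41354) = √(6989301/169) = 3*√776589/13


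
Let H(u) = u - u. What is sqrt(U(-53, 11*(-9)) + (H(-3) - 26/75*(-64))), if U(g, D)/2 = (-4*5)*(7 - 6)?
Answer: 2*I*sqrt(1002)/15 ≈ 4.2206*I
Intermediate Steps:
H(u) = 0
U(g, D) = -40 (U(g, D) = 2*((-4*5)*(7 - 6)) = 2*(-20*1) = 2*(-20) = -40)
sqrt(U(-53, 11*(-9)) + (H(-3) - 26/75*(-64))) = sqrt(-40 + (0 - 26/75*(-64))) = sqrt(-40 + (0 + 1664/75)) = sqrt(-40 + 1664/75) = sqrt(-1336/75) = 2*I*sqrt(1002)/15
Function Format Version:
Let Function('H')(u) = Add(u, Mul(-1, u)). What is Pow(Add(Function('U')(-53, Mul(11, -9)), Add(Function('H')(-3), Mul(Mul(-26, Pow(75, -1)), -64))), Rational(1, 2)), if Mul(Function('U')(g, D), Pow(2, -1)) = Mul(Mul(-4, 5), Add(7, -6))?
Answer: Mul(Rational(2, 15), I, Pow(1002, Rational(1, 2))) ≈ Mul(4.2206, I)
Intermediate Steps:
Function('H')(u) = 0
Function('U')(g, D) = -40 (Function('U')(g, D) = Mul(2, Mul(Mul(-4, 5), Add(7, -6))) = Mul(2, Mul(-20, 1)) = Mul(2, -20) = -40)
Pow(Add(Function('U')(-53, Mul(11, -9)), Add(Function('H')(-3), Mul(Mul(-26, Pow(75, -1)), -64))), Rational(1, 2)) = Pow(Add(-40, Add(0, Mul(Mul(-26, Pow(75, -1)), -64))), Rational(1, 2)) = Pow(Add(-40, Add(0, Mul(Mul(-26, Rational(1, 75)), -64))), Rational(1, 2)) = Pow(Add(-40, Add(0, Mul(Rational(-26, 75), -64))), Rational(1, 2)) = Pow(Add(-40, Add(0, Rational(1664, 75))), Rational(1, 2)) = Pow(Add(-40, Rational(1664, 75)), Rational(1, 2)) = Pow(Rational(-1336, 75), Rational(1, 2)) = Mul(Rational(2, 15), I, Pow(1002, Rational(1, 2)))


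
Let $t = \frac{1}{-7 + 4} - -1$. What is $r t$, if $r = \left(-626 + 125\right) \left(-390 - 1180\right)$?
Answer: $524380$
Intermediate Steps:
$r = 786570$ ($r = \left(-501\right) \left(-1570\right) = 786570$)
$t = \frac{2}{3}$ ($t = \frac{1}{-3} + 1 = - \frac{1}{3} + 1 = \frac{2}{3} \approx 0.66667$)
$r t = 786570 \cdot \frac{2}{3} = 524380$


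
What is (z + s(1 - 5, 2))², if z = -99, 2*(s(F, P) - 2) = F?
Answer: 9801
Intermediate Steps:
s(F, P) = 2 + F/2
(z + s(1 - 5, 2))² = (-99 + (2 + (1 - 5)/2))² = (-99 + (2 + (½)*(-4)))² = (-99 + (2 - 2))² = (-99 + 0)² = (-99)² = 9801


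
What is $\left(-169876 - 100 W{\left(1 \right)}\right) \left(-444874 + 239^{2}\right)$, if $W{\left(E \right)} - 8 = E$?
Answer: $66218906328$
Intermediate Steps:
$W{\left(E \right)} = 8 + E$
$\left(-169876 - 100 W{\left(1 \right)}\right) \left(-444874 + 239^{2}\right) = \left(-169876 - 100 \left(8 + 1\right)\right) \left(-444874 + 239^{2}\right) = \left(-169876 - 900\right) \left(-444874 + 57121\right) = \left(-169876 - 900\right) \left(-387753\right) = \left(-170776\right) \left(-387753\right) = 66218906328$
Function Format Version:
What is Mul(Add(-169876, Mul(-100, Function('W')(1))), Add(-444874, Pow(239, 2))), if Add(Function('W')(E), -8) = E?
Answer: 66218906328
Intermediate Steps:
Function('W')(E) = Add(8, E)
Mul(Add(-169876, Mul(-100, Function('W')(1))), Add(-444874, Pow(239, 2))) = Mul(Add(-169876, Mul(-100, Add(8, 1))), Add(-444874, Pow(239, 2))) = Mul(Add(-169876, Mul(-100, 9)), Add(-444874, 57121)) = Mul(Add(-169876, -900), -387753) = Mul(-170776, -387753) = 66218906328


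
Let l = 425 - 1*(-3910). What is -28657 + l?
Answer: -24322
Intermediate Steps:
l = 4335 (l = 425 + 3910 = 4335)
-28657 + l = -28657 + 4335 = -24322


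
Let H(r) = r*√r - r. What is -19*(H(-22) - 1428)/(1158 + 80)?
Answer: 13357/619 + 209*I*√22/619 ≈ 21.578 + 1.5837*I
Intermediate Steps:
H(r) = r^(3/2) - r
-19*(H(-22) - 1428)/(1158 + 80) = -19*(((-22)^(3/2) - 1*(-22)) - 1428)/(1158 + 80) = -19*((-22*I*√22 + 22) - 1428)/1238 = -19*((22 - 22*I*√22) - 1428)/1238 = -19*(-1406 - 22*I*√22)/1238 = -19*(-703/619 - 11*I*√22/619) = 13357/619 + 209*I*√22/619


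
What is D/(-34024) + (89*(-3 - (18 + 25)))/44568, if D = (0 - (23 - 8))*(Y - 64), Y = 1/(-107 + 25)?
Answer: -1866398809/15542911728 ≈ -0.12008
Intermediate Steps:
Y = -1/82 (Y = 1/(-82) = -1/82 ≈ -0.012195)
D = 78735/82 (D = (0 - (23 - 8))*(-1/82 - 64) = (0 - 1*15)*(-5249/82) = (0 - 15)*(-5249/82) = -15*(-5249/82) = 78735/82 ≈ 960.18)
D/(-34024) + (89*(-3 - (18 + 25)))/44568 = (78735/82)/(-34024) + (89*(-3 - (18 + 25)))/44568 = (78735/82)*(-1/34024) + (89*(-3 - 1*43))*(1/44568) = -78735/2789968 + (89*(-3 - 43))*(1/44568) = -78735/2789968 + (89*(-46))*(1/44568) = -78735/2789968 - 4094*1/44568 = -78735/2789968 - 2047/22284 = -1866398809/15542911728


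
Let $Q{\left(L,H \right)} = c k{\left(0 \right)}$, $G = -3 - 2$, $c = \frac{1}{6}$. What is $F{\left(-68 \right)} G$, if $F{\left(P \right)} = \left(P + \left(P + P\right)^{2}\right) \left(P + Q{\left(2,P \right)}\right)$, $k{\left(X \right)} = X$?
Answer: $6265520$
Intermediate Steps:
$c = \frac{1}{6} \approx 0.16667$
$G = -5$
$Q{\left(L,H \right)} = 0$ ($Q{\left(L,H \right)} = \frac{1}{6} \cdot 0 = 0$)
$F{\left(P \right)} = P \left(P + 4 P^{2}\right)$ ($F{\left(P \right)} = \left(P + \left(P + P\right)^{2}\right) \left(P + 0\right) = \left(P + \left(2 P\right)^{2}\right) P = \left(P + 4 P^{2}\right) P = P \left(P + 4 P^{2}\right)$)
$F{\left(-68 \right)} G = \left(-68\right)^{2} \left(1 + 4 \left(-68\right)\right) \left(-5\right) = 4624 \left(1 - 272\right) \left(-5\right) = 4624 \left(-271\right) \left(-5\right) = \left(-1253104\right) \left(-5\right) = 6265520$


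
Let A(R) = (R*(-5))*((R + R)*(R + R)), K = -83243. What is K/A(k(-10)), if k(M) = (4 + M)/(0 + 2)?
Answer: -83243/540 ≈ -154.15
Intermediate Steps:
k(M) = 2 + M/2 (k(M) = (4 + M)/2 = (4 + M)*(½) = 2 + M/2)
A(R) = -20*R³ (A(R) = (-5*R)*((2*R)*(2*R)) = (-5*R)*(4*R²) = -20*R³)
K/A(k(-10)) = -83243*(-1/(20*(2 + (½)*(-10))³)) = -83243*(-1/(20*(2 - 5)³)) = -83243/((-20*(-3)³)) = -83243/((-20*(-27))) = -83243/540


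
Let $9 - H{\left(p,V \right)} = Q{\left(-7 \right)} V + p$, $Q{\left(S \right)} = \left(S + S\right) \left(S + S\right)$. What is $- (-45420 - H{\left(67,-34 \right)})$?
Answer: $52026$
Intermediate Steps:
$Q{\left(S \right)} = 4 S^{2}$ ($Q{\left(S \right)} = 2 S 2 S = 4 S^{2}$)
$H{\left(p,V \right)} = 9 - p - 196 V$ ($H{\left(p,V \right)} = 9 - \left(4 \left(-7\right)^{2} V + p\right) = 9 - \left(4 \cdot 49 V + p\right) = 9 - \left(196 V + p\right) = 9 - \left(p + 196 V\right) = 9 - p - 196 V$)
$- (-45420 - H{\left(67,-34 \right)}) = - (-45420 - \left(9 - 67 - -6664\right)) = - (-45420 - \left(9 - 67 + 6664\right)) = - (-45420 - 6606) = \left(-1\right) \left(-52026\right) = 52026$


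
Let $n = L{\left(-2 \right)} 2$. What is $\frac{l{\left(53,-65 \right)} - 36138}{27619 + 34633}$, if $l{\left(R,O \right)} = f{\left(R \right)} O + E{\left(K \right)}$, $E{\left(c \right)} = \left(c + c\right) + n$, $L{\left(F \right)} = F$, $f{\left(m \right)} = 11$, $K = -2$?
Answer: $- \frac{36861}{62252} \approx -0.59213$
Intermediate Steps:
$n = -4$ ($n = \left(-2\right) 2 = -4$)
$E{\left(c \right)} = -4 + 2 c$ ($E{\left(c \right)} = \left(c + c\right) - 4 = 2 c - 4 = -4 + 2 c$)
$l{\left(R,O \right)} = -8 + 11 O$ ($l{\left(R,O \right)} = 11 O + \left(-4 + 2 \left(-2\right)\right) = 11 O - 8 = -8 + 11 O$)
$\frac{l{\left(53,-65 \right)} - 36138}{27619 + 34633} = \frac{\left(-8 + 11 \left(-65\right)\right) - 36138}{27619 + 34633} = \frac{\left(-8 - 715\right) - 36138}{62252} = \left(-723 - 36138\right) \frac{1}{62252} = \left(-36861\right) \frac{1}{62252} = - \frac{36861}{62252}$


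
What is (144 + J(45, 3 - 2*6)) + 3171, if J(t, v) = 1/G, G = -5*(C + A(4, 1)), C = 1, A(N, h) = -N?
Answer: 49726/15 ≈ 3315.1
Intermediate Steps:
G = 15 (G = -5*(1 - 1*4) = -5*(1 - 4) = -5*(-3) = 15)
J(t, v) = 1/15
(144 + J(45, 3 - 2*6)) + 3171 = (144 + 1/15) + 3171 = 2161/15 + 3171 = 49726/15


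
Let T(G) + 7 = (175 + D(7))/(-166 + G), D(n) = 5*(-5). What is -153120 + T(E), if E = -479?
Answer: -6584471/43 ≈ -1.5313e+5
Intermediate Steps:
D(n) = -25
T(G) = -7 + 150/(-166 + G) (T(G) = -7 + (175 - 25)/(-166 + G) = -7 + 150/(-166 + G))
-153120 + T(E) = -153120 + (1312 - 7*(-479))/(-166 - 479) = -153120 + (1312 + 3353)/(-645) = -153120 - 1/645*4665 = -153120 - 311/43 = -6584471/43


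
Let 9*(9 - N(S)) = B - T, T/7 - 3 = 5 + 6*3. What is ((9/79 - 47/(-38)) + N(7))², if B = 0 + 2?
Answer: 8301578769/9012004 ≈ 921.17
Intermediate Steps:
B = 2
T = 182 (T = 21 + 7*(5 + 6*3) = 21 + 7*(5 + 18) = 21 + 7*23 = 21 + 161 = 182)
N(S) = 29 (N(S) = 9 - (2 - 1*182)/9 = 9 - (2 - 182)/9 = 9 - ⅑*(-180) = 9 + 20 = 29)
((9/79 - 47/(-38)) + N(7))² = ((9/79 - 47/(-38)) + 29)² = ((9*(1/79) - 47*(-1/38)) + 29)² = ((9/79 + 47/38) + 29)² = (4055/3002 + 29)² = (91113/3002)² = 8301578769/9012004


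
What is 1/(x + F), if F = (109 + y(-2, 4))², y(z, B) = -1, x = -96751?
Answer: -1/85087 ≈ -1.1753e-5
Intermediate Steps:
F = 11664 (F = (109 - 1)² = 108² = 11664)
1/(x + F) = 1/(-96751 + 11664) = 1/(-85087) = -1/85087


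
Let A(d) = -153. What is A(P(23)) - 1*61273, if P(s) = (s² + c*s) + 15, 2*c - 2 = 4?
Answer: -61426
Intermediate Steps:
c = 3 (c = 1 + (½)*4 = 1 + 2 = 3)
P(s) = 15 + s² + 3*s (P(s) = (s² + 3*s) + 15 = 15 + s² + 3*s)
A(P(23)) - 1*61273 = -153 - 1*61273 = -153 - 61273 = -61426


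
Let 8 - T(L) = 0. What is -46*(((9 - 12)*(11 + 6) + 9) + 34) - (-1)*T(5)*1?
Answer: 376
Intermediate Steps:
T(L) = 8 (T(L) = 8 - 1*0 = 8 + 0 = 8)
-46*(((9 - 12)*(11 + 6) + 9) + 34) - (-1)*T(5)*1 = -46*(((9 - 12)*(11 + 6) + 9) + 34) - (-1)*8*1 = -46*((-3*17 + 9) + 34) - (-1)*8 = -46*((-51 + 9) + 34) - 1*(-8) = -46*(-42 + 34) + 8 = -46*(-8) + 8 = 368 + 8 = 376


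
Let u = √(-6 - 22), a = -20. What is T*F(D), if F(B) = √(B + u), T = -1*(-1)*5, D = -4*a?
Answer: 5*√(80 + 2*I*√7) ≈ 44.746 + 1.4782*I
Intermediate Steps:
u = 2*I*√7 (u = √(-28) = 2*I*√7 ≈ 5.2915*I)
D = 80 (D = -4*(-20) = 80)
T = 5 (T = 1*5 = 5)
F(B) = √(B + 2*I*√7)
T*F(D) = 5*√(80 + 2*I*√7)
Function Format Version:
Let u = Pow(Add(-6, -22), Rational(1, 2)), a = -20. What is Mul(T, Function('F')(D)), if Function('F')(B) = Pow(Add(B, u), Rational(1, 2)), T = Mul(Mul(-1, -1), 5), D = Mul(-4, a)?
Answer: Mul(5, Pow(Add(80, Mul(2, I, Pow(7, Rational(1, 2)))), Rational(1, 2))) ≈ Add(44.746, Mul(1.4782, I))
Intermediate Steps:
u = Mul(2, I, Pow(7, Rational(1, 2))) (u = Pow(-28, Rational(1, 2)) = Mul(2, I, Pow(7, Rational(1, 2))) ≈ Mul(5.2915, I))
D = 80 (D = Mul(-4, -20) = 80)
T = 5 (T = Mul(1, 5) = 5)
Function('F')(B) = Pow(Add(B, Mul(2, I, Pow(7, Rational(1, 2)))), Rational(1, 2))
Mul(T, Function('F')(D)) = Mul(5, Pow(Add(80, Mul(2, I, Pow(7, Rational(1, 2)))), Rational(1, 2)))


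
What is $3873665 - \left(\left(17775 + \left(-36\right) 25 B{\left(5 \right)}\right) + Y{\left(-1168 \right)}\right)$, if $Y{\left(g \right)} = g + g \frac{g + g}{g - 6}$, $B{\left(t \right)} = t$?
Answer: $\frac{2268098770}{587} \approx 3.8639 \cdot 10^{6}$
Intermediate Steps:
$Y{\left(g \right)} = g + \frac{2 g^{2}}{-6 + g}$ ($Y{\left(g \right)} = g + g \frac{2 g}{-6 + g} = g + \frac{2 g^{2}}{-6 + g}$)
$3873665 - \left(\left(17775 + \left(-36\right) 25 B{\left(5 \right)}\right) + Y{\left(-1168 \right)}\right) = 3873665 - \left(\left(17775 + \left(-36\right) 25 \cdot 5\right) + 3 \left(-1168\right) \frac{1}{-6 - 1168} \left(-2 - 1168\right)\right) = 3873665 - \left(\left(17775 - 4500\right) + 3 \left(-1168\right) \frac{1}{-1174} \left(-1170\right)\right) = 3873665 - \left(\left(17775 - 4500\right) + 3 \left(-1168\right) \left(- \frac{1}{1174}\right) \left(-1170\right)\right) = 3873665 - \left(13275 - \frac{2049840}{587}\right) = 3873665 - \frac{5742585}{587} = \frac{2268098770}{587}$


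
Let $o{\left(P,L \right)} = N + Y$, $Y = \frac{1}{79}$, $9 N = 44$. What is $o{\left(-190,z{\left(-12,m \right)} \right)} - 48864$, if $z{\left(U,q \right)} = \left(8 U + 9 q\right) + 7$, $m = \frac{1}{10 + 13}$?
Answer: $- \frac{34738819}{711} \approx -48859.0$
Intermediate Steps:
$N = \frac{44}{9}$ ($N = \frac{1}{9} \cdot 44 = \frac{44}{9} \approx 4.8889$)
$Y = \frac{1}{79} \approx 0.012658$
$m = \frac{1}{23} \approx 0.043478$
$z{\left(U,q \right)} = 7 + 8 U + 9 q$
$o{\left(P,L \right)} = \frac{3485}{711}$ ($o{\left(P,L \right)} = \frac{44}{9} + \frac{1}{79} = \frac{3485}{711}$)
$o{\left(-190,z{\left(-12,m \right)} \right)} - 48864 = \frac{3485}{711} - 48864 = - \frac{34738819}{711}$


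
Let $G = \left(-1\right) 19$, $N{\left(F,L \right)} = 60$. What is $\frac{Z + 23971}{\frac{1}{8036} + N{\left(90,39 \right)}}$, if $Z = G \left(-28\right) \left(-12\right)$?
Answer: $\frac{141329132}{482161} \approx 293.12$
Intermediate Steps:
$G = -19$
$Z = -6384$ ($Z = \left(-19\right) \left(-28\right) \left(-12\right) = 532 \left(-12\right) = -6384$)
$\frac{Z + 23971}{\frac{1}{8036} + N{\left(90,39 \right)}} = \frac{-6384 + 23971}{\frac{1}{8036} + 60} = \frac{17587}{\frac{1}{8036} + 60} = \frac{17587}{\frac{482161}{8036}} = 17587 \cdot \frac{8036}{482161} = \frac{141329132}{482161}$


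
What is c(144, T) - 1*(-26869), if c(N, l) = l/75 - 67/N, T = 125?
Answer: 3869309/144 ≈ 26870.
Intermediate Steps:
c(N, l) = -67/N + l/75 (c(N, l) = l*(1/75) - 67/N = l/75 - 67/N = -67/N + l/75)
c(144, T) - 1*(-26869) = (-67/144 + (1/75)*125) - 1*(-26869) = (-67*1/144 + 5/3) + 26869 = (-67/144 + 5/3) + 26869 = 173/144 + 26869 = 3869309/144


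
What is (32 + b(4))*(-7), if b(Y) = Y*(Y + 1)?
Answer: -364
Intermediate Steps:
b(Y) = Y*(1 + Y)
(32 + b(4))*(-7) = (32 + 4*(1 + 4))*(-7) = (32 + 4*5)*(-7) = (32 + 20)*(-7) = 52*(-7) = -364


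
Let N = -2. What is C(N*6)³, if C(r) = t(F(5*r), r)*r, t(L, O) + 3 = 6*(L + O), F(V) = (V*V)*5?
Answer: -2172250521351000000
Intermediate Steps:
F(V) = 5*V² (F(V) = V²*5 = 5*V²)
t(L, O) = -3 + 6*L + 6*O (t(L, O) = -3 + 6*(L + O) = -3 + (6*L + 6*O) = -3 + 6*L + 6*O)
C(r) = r*(-3 + 6*r + 750*r²) (C(r) = (-3 + 6*(5*(5*r)²) + 6*r)*r = (-3 + 6*(5*(25*r²)) + 6*r)*r = (-3 + 6*(125*r²) + 6*r)*r = (-3 + 750*r² + 6*r)*r = (-3 + 6*r + 750*r²)*r = r*(-3 + 6*r + 750*r²))
C(N*6)³ = (3*(-2*6)*(-1 + 2*(-2*6) + 250*(-2*6)²))³ = (3*(-12)*(-1 + 2*(-12) + 250*(-12)²))³ = (3*(-12)*(-1 - 24 + 250*144))³ = (3*(-12)*(-1 - 24 + 36000))³ = (3*(-12)*35975)³ = (-1295100)³ = -2172250521351000000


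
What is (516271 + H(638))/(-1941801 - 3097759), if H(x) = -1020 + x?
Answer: -515889/5039560 ≈ -0.10237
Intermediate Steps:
(516271 + H(638))/(-1941801 - 3097759) = (516271 + (-1020 + 638))/(-1941801 - 3097759) = (516271 - 382)/(-5039560) = 515889*(-1/5039560) = -515889/5039560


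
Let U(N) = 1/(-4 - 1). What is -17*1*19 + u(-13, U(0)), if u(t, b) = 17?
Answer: -306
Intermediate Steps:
U(N) = -⅕ (U(N) = 1/(-5) = -⅕)
-17*1*19 + u(-13, U(0)) = -17*1*19 + 17 = -17*19 + 17 = -323 + 17 = -306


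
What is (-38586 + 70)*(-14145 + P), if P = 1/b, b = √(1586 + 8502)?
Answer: 544808820 - 9629*√2522/1261 ≈ 5.4481e+8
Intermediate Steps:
b = 2*√2522 (b = √10088 = 2*√2522 ≈ 100.44)
P = √2522/5044 (P = 1/(2*√2522) = √2522/5044 ≈ 0.0099563)
(-38586 + 70)*(-14145 + P) = (-38586 + 70)*(-14145 + √2522/5044) = -38516*(-14145 + √2522/5044) = 544808820 - 9629*√2522/1261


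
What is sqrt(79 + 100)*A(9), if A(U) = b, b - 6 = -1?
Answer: 5*sqrt(179) ≈ 66.895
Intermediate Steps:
b = 5 (b = 6 - 1 = 5)
A(U) = 5
sqrt(79 + 100)*A(9) = sqrt(79 + 100)*5 = sqrt(179)*5 = 5*sqrt(179)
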